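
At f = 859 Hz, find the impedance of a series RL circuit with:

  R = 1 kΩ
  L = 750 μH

Step 1 — Angular frequency: ω = 2π·f = 2π·859 = 5397 rad/s.
Step 2 — Component impedances:
  R: Z = R = 1000 Ω
  L: Z = jωL = j·5397·0.00075 = 0 + j4.048 Ω
Step 3 — Series combination: Z_total = R + L = 1000 + j4.048 Ω = 1000∠0.2° Ω.

Z = 1000 + j4.048 Ω = 1000∠0.2° Ω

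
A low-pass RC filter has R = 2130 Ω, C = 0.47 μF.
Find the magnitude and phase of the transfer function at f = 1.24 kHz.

Step 1 — Angular frequency: ω = 2π·1240 = 7791 rad/s.
Step 2 — Transfer function: H(jω) = 1/(1 + jωRC).
Step 3 — Denominator: 1 + jωRC = 1 + j·7791·2130·4.7e-07 = 1 + j7.8.
Step 4 — H = 0.01617 - j0.1261.
Step 5 — Magnitude: |H| = 0.1272 (-17.9 dB); phase: φ = -82.7°.

|H| = 0.1272 (-17.9 dB), φ = -82.7°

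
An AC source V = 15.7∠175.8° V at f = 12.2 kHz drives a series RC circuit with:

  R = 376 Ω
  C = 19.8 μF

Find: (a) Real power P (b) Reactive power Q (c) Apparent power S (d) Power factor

Step 1 — Angular frequency: ω = 2π·f = 2π·1.22e+04 = 7.665e+04 rad/s.
Step 2 — Component impedances:
  R: Z = R = 376 Ω
  C: Z = 1/(jωC) = -j/(ω·C) = 0 - j0.6589 Ω
Step 3 — Series combination: Z_total = R + C = 376 - j0.6589 Ω = 376∠-0.1° Ω.
Step 4 — Source phasor: V = 15.7∠175.8° V = -15.66 + j1.15 V.
Step 5 — Current: I = V / Z = -0.04165 + j0.002985 A = 0.04176∠175.9° A.
Step 6 — Complex power: S = V·I* = 0.6556 - j0.001149 VA.
Step 7 — Real power: P = Re(S) = 0.6556 W.
Step 8 — Reactive power: Q = Im(S) = -0.001149 VAR.
Step 9 — Apparent power: |S| = 0.6556 VA.
Step 10 — Power factor: PF = P/|S| = 1 (leading).

(a) P = 0.6556 W  (b) Q = -0.001149 VAR  (c) S = 0.6556 VA  (d) PF = 1 (leading)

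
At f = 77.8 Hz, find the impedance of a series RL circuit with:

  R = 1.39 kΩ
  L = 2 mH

Step 1 — Angular frequency: ω = 2π·f = 2π·77.8 = 488.8 rad/s.
Step 2 — Component impedances:
  R: Z = R = 1390 Ω
  L: Z = jωL = j·488.8·0.002 = 0 + j0.9777 Ω
Step 3 — Series combination: Z_total = R + L = 1390 + j0.9777 Ω = 1390∠0.0° Ω.

Z = 1390 + j0.9777 Ω = 1390∠0.0° Ω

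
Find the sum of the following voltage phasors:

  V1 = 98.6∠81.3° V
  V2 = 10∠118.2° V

Step 1 — Convert each phasor to rectangular form:
  V1 = 98.6·(cos(81.3°) + j·sin(81.3°)) = 14.91 + j97.47 V
  V2 = 10·(cos(118.2°) + j·sin(118.2°)) = -4.726 + j8.813 V
Step 2 — Sum components: V_total = 10.19 + j106.3 V.
Step 3 — Convert to polar: |V_total| = 106.8 V, ∠V_total = 84.5°.

V_total = 106.8∠84.5° V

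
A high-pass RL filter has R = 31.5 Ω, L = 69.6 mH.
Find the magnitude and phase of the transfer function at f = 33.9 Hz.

Step 1 — Angular frequency: ω = 2π·33.9 = 213 rad/s.
Step 2 — Transfer function: H(jω) = jωL/(R + jωL).
Step 3 — Numerator jωL = j·14.82; denominator R + jωL = 31.5 + j14.82.
Step 4 — H = 0.1813 + j0.3853.
Step 5 — Magnitude: |H| = 0.4258 (-7.4 dB); phase: φ = 64.8°.

|H| = 0.4258 (-7.4 dB), φ = 64.8°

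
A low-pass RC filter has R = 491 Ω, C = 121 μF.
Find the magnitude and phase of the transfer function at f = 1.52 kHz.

Step 1 — Angular frequency: ω = 2π·1520 = 9550 rad/s.
Step 2 — Transfer function: H(jω) = 1/(1 + jωRC).
Step 3 — Denominator: 1 + jωRC = 1 + j·9550·491·0.000121 = 1 + j567.4.
Step 4 — H = 3.106e-06 - j0.001762.
Step 5 — Magnitude: |H| = 0.001762 (-55.1 dB); phase: φ = -89.9°.

|H| = 0.001762 (-55.1 dB), φ = -89.9°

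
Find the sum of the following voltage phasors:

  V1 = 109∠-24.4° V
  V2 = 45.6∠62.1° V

Step 1 — Convert each phasor to rectangular form:
  V1 = 109·(cos(-24.4°) + j·sin(-24.4°)) = 99.26 - j45.03 V
  V2 = 45.6·(cos(62.1°) + j·sin(62.1°)) = 21.34 + j40.3 V
Step 2 — Sum components: V_total = 120.6 - j4.729 V.
Step 3 — Convert to polar: |V_total| = 120.7 V, ∠V_total = -2.2°.

V_total = 120.7∠-2.2° V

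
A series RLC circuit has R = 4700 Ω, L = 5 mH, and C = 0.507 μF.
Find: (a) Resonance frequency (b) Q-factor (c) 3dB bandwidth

Step 1 — Resonance condition Im(Z)=0 gives ω₀ = 1/√(LC).
Step 2 — ω₀ = 1/√(0.005·5.07e-07) = 1.986e+04 rad/s.
Step 3 — f₀ = ω₀/(2π) = 3161 Hz.
Step 4 — Series Q: Q = ω₀L/R = 1.986e+04·0.005/4700 = 0.02113.
Step 5 — 3dB bandwidth: Δω = ω₀/Q = 9.4e+05 rad/s; BW = Δω/(2π) = 1.496e+05 Hz.

(a) f₀ = 3161 Hz  (b) Q = 0.02113  (c) BW = 1.496e+05 Hz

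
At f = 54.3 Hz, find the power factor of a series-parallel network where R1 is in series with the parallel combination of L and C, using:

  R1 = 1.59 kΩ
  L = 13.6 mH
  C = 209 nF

Step 1 — Angular frequency: ω = 2π·f = 2π·54.3 = 341.2 rad/s.
Step 2 — Component impedances:
  R1: Z = R = 1590 Ω
  L: Z = jωL = j·341.2·0.0136 = 0 + j4.64 Ω
  C: Z = 1/(jωC) = -j/(ω·C) = 0 - j1.402e+04 Ω
Step 3 — Parallel branch: L || C = 1/(1/L + 1/C) = 0 + j4.642 Ω.
Step 4 — Series with R1: Z_total = R1 + (L || C) = 1590 + j4.642 Ω = 1590∠0.2° Ω.
Step 5 — Power factor: PF = cos(φ) = Re(Z)/|Z| = 1590/1590 = 1.
Step 6 — Type: Im(Z) = 4.642 ⇒ lagging (phase φ = 0.2°).

PF = 1 (lagging, φ = 0.2°)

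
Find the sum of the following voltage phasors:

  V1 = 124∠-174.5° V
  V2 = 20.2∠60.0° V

Step 1 — Convert each phasor to rectangular form:
  V1 = 124·(cos(-174.5°) + j·sin(-174.5°)) = -123.4 - j11.88 V
  V2 = 20.2·(cos(60.0°) + j·sin(60.0°)) = 10.1 + j17.49 V
Step 2 — Sum components: V_total = -113.3 + j5.609 V.
Step 3 — Convert to polar: |V_total| = 113.5 V, ∠V_total = 177.2°.

V_total = 113.5∠177.2° V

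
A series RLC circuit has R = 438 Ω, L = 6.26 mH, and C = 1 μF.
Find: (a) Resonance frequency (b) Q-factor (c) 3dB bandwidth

Step 1 — Resonance: ω₀ = 1/√(LC) = 1/√(0.00626·1e-06) = 1.264e+04 rad/s.
Step 2 — f₀ = ω₀/(2π) = 2012 Hz.
Step 3 — Series Q: Q = ω₀L/R = 1.264e+04·0.00626/438 = 0.1806.
Step 4 — Bandwidth: Δω = ω₀/Q = 6.997e+04 rad/s; BW = Δω/(2π) = 1.114e+04 Hz.

(a) f₀ = 2012 Hz  (b) Q = 0.1806  (c) BW = 1.114e+04 Hz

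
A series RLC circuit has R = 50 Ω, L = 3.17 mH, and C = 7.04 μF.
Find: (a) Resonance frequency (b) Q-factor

Step 1 — Resonance condition Im(Z)=0 gives ω₀ = 1/√(LC).
Step 2 — ω₀ = 1/√(0.00317·7.04e-06) = 6694 rad/s.
Step 3 — f₀ = ω₀/(2π) = 1065 Hz.
Step 4 — Series Q: Q = ω₀L/R = 6694·0.00317/50 = 0.4244.

(a) f₀ = 1065 Hz  (b) Q = 0.4244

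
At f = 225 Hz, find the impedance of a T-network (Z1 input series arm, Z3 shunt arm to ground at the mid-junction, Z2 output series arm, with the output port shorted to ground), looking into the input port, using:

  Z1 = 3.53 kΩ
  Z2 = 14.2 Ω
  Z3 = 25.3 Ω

Step 1 — Angular frequency: ω = 2π·f = 2π·225 = 1414 rad/s.
Step 2 — Component impedances:
  Z1: Z = R = 3530 Ω
  Z2: Z = R = 14.2 Ω
  Z3: Z = R = 25.3 Ω
Step 3 — With the output port shorted to ground, the output series arm Z2 runs from the junction to ground; the shunt arm Z3 also runs from the junction to ground. They appear in parallel: Z3 || Z2 = 9.095 Ω.
Step 4 — Series with input arm Z1: Z_in = Z1 + (Z3 || Z2) = 3539 Ω = 3539∠0.0° Ω.

Z = 3539 Ω = 3539∠0.0° Ω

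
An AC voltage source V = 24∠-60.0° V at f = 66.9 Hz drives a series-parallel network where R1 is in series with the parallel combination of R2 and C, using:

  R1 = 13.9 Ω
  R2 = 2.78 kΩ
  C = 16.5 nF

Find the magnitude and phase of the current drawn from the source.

Step 1 — Angular frequency: ω = 2π·f = 2π·66.9 = 420.3 rad/s.
Step 2 — Component impedances:
  R1: Z = R = 13.9 Ω
  R2: Z = R = 2780 Ω
  C: Z = 1/(jωC) = -j/(ω·C) = 0 - j1.442e+05 Ω
Step 3 — Parallel branch: R2 || C = 1/(1/R2 + 1/C) = 2779 - j53.58 Ω.
Step 4 — Series with R1: Z_total = R1 + (R2 || C) = 2793 - j53.58 Ω = 2793∠-1.1° Ω.
Step 5 — Source phasor: V = 24∠-60.0° V = 12 - j20.78 V.
Step 6 — Ohm's law: I = V / Z_total = (12 - j20.78) / (2793 - j53.58) = 0.004438 - j0.007357 A.
Step 7 — Convert to polar: |I| = 0.008592 A, ∠I = -58.9°.

I = 0.008592∠-58.9° A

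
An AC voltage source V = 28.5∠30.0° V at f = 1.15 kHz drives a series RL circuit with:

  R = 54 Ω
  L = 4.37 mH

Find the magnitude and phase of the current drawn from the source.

Step 1 — Angular frequency: ω = 2π·f = 2π·1150 = 7226 rad/s.
Step 2 — Component impedances:
  R: Z = R = 54 Ω
  L: Z = jωL = j·7226·0.00437 = 0 + j31.58 Ω
Step 3 — Series combination: Z_total = R + L = 54 + j31.58 Ω = 62.55∠30.3° Ω.
Step 4 — Source phasor: V = 28.5∠30.0° V = 24.68 + j14.25 V.
Step 5 — Ohm's law: I = V / Z_total = (24.68 + j14.25) / (54 + j31.58) = 0.4556 - j0.002518 A.
Step 6 — Convert to polar: |I| = 0.4556 A, ∠I = -0.3°.

I = 0.4556∠-0.3° A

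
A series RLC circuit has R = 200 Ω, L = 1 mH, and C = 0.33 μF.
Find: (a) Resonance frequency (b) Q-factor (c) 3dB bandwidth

Step 1 — Resonance: ω₀ = 1/√(LC) = 1/√(0.001·3.3e-07) = 5.505e+04 rad/s.
Step 2 — f₀ = ω₀/(2π) = 8761 Hz.
Step 3 — Series Q: Q = ω₀L/R = 5.505e+04·0.001/200 = 0.2752.
Step 4 — Bandwidth: Δω = ω₀/Q = 2e+05 rad/s; BW = Δω/(2π) = 3.183e+04 Hz.

(a) f₀ = 8761 Hz  (b) Q = 0.2752  (c) BW = 3.183e+04 Hz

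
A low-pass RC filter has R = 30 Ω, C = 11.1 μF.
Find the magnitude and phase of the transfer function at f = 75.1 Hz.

Step 1 — Angular frequency: ω = 2π·75.1 = 471.9 rad/s.
Step 2 — Transfer function: H(jω) = 1/(1 + jωRC).
Step 3 — Denominator: 1 + jωRC = 1 + j·471.9·30·1.11e-05 = 1 + j0.1571.
Step 4 — H = 0.9759 - j0.1533.
Step 5 — Magnitude: |H| = 0.9879 (-0.1 dB); phase: φ = -8.9°.

|H| = 0.9879 (-0.1 dB), φ = -8.9°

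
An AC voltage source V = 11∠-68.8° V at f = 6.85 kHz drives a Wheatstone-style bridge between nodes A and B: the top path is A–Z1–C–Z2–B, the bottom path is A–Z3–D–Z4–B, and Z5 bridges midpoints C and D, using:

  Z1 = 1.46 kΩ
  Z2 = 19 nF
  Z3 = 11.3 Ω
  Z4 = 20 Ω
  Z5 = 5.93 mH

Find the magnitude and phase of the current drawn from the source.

Step 1 — Angular frequency: ω = 2π·f = 2π·6850 = 4.304e+04 rad/s.
Step 2 — Component impedances:
  Z1: Z = R = 1460 Ω
  Z2: Z = 1/(jωC) = -j/(ω·C) = 0 - j1223 Ω
  Z3: Z = R = 11.3 Ω
  Z4: Z = R = 20 Ω
  Z5: Z = jωL = j·4.304e+04·0.00593 = 0 + j255.2 Ω
Step 3 — Bridge requires nodal analysis (the Z5 bridge couples midpoints C and D, so the two paths cannot be reduced to a simple series/parallel combination). Setting node B to ground and injecting 1 A at node A, the 3-node admittance system at A, C, D solves to V_A = Z_AB = 31.27 - j0.4089 Ω = 31.27∠-0.7° Ω.
Step 4 — Source phasor: V = 11∠-68.8° V = 3.978 - j10.26 V.
Step 5 — Ohm's law: I = V / Z_total = (3.978 - j10.26) / (31.27 - j0.4089) = 0.1315 - j0.3263 A.
Step 6 — Convert to polar: |I| = 0.3518 A, ∠I = -68.1°.

I = 0.3518∠-68.1° A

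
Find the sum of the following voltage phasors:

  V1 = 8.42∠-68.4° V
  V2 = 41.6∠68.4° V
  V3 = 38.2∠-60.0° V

Step 1 — Convert each phasor to rectangular form:
  V1 = 8.42·(cos(-68.4°) + j·sin(-68.4°)) = 3.1 - j7.829 V
  V2 = 41.6·(cos(68.4°) + j·sin(68.4°)) = 15.31 + j38.68 V
  V3 = 38.2·(cos(-60.0°) + j·sin(-60.0°)) = 19.1 - j33.08 V
Step 2 — Sum components: V_total = 37.51 - j2.232 V.
Step 3 — Convert to polar: |V_total| = 37.58 V, ∠V_total = -3.4°.

V_total = 37.58∠-3.4° V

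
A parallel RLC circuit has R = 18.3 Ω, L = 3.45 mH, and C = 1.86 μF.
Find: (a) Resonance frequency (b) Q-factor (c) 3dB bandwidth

Step 1 — Resonance: ω₀ = 1/√(LC) = 1/√(0.00345·1.86e-06) = 1.248e+04 rad/s.
Step 2 — f₀ = ω₀/(2π) = 1987 Hz.
Step 3 — Parallel Q: Q = R/(ω₀L) = 18.3/(1.248e+04·0.00345) = 0.4249.
Step 4 — Bandwidth: Δω = ω₀/Q = 2.938e+04 rad/s; BW = Δω/(2π) = 4676 Hz.

(a) f₀ = 1987 Hz  (b) Q = 0.4249  (c) BW = 4676 Hz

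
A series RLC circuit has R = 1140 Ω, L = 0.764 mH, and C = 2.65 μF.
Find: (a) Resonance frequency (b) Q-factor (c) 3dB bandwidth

Step 1 — Resonance: ω₀ = 1/√(LC) = 1/√(0.000764·2.65e-06) = 2.222e+04 rad/s.
Step 2 — f₀ = ω₀/(2π) = 3537 Hz.
Step 3 — Series Q: Q = ω₀L/R = 2.222e+04·0.000764/1140 = 0.01489.
Step 4 — Bandwidth: Δω = ω₀/Q = 1.492e+06 rad/s; BW = Δω/(2π) = 2.375e+05 Hz.

(a) f₀ = 3537 Hz  (b) Q = 0.01489  (c) BW = 2.375e+05 Hz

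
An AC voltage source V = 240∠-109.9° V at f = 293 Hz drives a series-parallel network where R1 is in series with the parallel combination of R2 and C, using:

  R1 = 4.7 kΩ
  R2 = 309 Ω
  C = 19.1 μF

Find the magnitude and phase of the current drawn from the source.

Step 1 — Angular frequency: ω = 2π·f = 2π·293 = 1841 rad/s.
Step 2 — Component impedances:
  R1: Z = R = 4700 Ω
  R2: Z = R = 309 Ω
  C: Z = 1/(jωC) = -j/(ω·C) = 0 - j28.44 Ω
Step 3 — Parallel branch: R2 || C = 1/(1/R2 + 1/C) = 2.595 - j28.2 Ω.
Step 4 — Series with R1: Z_total = R1 + (R2 || C) = 4703 - j28.2 Ω = 4703∠-0.3° Ω.
Step 5 — Source phasor: V = 240∠-109.9° V = -81.69 - j225.7 V.
Step 6 — Ohm's law: I = V / Z_total = (-81.69 - j225.7) / (4703 - j28.2) = -0.01708 - j0.04809 A.
Step 7 — Convert to polar: |I| = 0.05103 A, ∠I = -109.6°.

I = 0.05103∠-109.6° A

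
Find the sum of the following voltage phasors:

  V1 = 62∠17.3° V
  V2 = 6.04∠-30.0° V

Step 1 — Convert each phasor to rectangular form:
  V1 = 62·(cos(17.3°) + j·sin(17.3°)) = 59.2 + j18.44 V
  V2 = 6.04·(cos(-30.0°) + j·sin(-30.0°)) = 5.231 - j3.02 V
Step 2 — Sum components: V_total = 64.43 + j15.42 V.
Step 3 — Convert to polar: |V_total| = 66.24 V, ∠V_total = 13.5°.

V_total = 66.24∠13.5° V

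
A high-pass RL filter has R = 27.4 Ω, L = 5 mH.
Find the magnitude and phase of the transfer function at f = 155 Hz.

Step 1 — Angular frequency: ω = 2π·155 = 973.9 rad/s.
Step 2 — Transfer function: H(jω) = jωL/(R + jωL).
Step 3 — Numerator jωL = j·4.869; denominator R + jωL = 27.4 + j4.869.
Step 4 — H = 0.03062 + j0.1723.
Step 5 — Magnitude: |H| = 0.175 (-15.1 dB); phase: φ = 79.9°.

|H| = 0.175 (-15.1 dB), φ = 79.9°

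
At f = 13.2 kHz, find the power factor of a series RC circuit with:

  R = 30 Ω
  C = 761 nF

Step 1 — Angular frequency: ω = 2π·f = 2π·1.32e+04 = 8.294e+04 rad/s.
Step 2 — Component impedances:
  R: Z = R = 30 Ω
  C: Z = 1/(jωC) = -j/(ω·C) = 0 - j15.84 Ω
Step 3 — Series combination: Z_total = R + C = 30 - j15.84 Ω = 33.93∠-27.8° Ω.
Step 4 — Power factor: PF = cos(φ) = Re(Z)/|Z| = 30/33.927 = 0.8843.
Step 5 — Type: Im(Z) = -15.84 ⇒ leading (phase φ = -27.8°).

PF = 0.8843 (leading, φ = -27.8°)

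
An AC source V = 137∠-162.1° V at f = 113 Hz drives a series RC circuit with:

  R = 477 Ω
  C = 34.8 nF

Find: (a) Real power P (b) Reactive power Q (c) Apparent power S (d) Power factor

Step 1 — Angular frequency: ω = 2π·f = 2π·113 = 710 rad/s.
Step 2 — Component impedances:
  R: Z = R = 477 Ω
  C: Z = 1/(jωC) = -j/(ω·C) = 0 - j4.047e+04 Ω
Step 3 — Series combination: Z_total = R + C = 477 - j4.047e+04 Ω = 4.048e+04∠-89.3° Ω.
Step 4 — Source phasor: V = 137∠-162.1° V = -130.4 - j42.11 V.
Step 5 — Current: I = V / Z = 0.001002 - j0.003233 A = 0.003385∠-72.8° A.
Step 6 — Complex power: S = V·I* = 0.005465 - j0.4637 VA.
Step 7 — Real power: P = Re(S) = 0.005465 W.
Step 8 — Reactive power: Q = Im(S) = -0.4637 VAR.
Step 9 — Apparent power: |S| = 0.4637 VA.
Step 10 — Power factor: PF = P/|S| = 0.01178 (leading).

(a) P = 0.005465 W  (b) Q = -0.4637 VAR  (c) S = 0.4637 VA  (d) PF = 0.01178 (leading)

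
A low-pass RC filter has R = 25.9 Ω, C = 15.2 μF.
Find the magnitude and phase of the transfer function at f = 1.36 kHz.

Step 1 — Angular frequency: ω = 2π·1360 = 8545 rad/s.
Step 2 — Transfer function: H(jω) = 1/(1 + jωRC).
Step 3 — Denominator: 1 + jωRC = 1 + j·8545·25.9·1.52e-05 = 1 + j3.364.
Step 4 — H = 0.08119 - j0.2731.
Step 5 — Magnitude: |H| = 0.2849 (-10.9 dB); phase: φ = -73.4°.

|H| = 0.2849 (-10.9 dB), φ = -73.4°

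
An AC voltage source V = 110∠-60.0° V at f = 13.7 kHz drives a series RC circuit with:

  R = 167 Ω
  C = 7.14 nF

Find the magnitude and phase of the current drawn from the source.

Step 1 — Angular frequency: ω = 2π·f = 2π·1.37e+04 = 8.608e+04 rad/s.
Step 2 — Component impedances:
  R: Z = R = 167 Ω
  C: Z = 1/(jωC) = -j/(ω·C) = 0 - j1627 Ω
Step 3 — Series combination: Z_total = R + C = 167 - j1627 Ω = 1636∠-84.1° Ω.
Step 4 — Source phasor: V = 110∠-60.0° V = 55 - j95.26 V.
Step 5 — Ohm's law: I = V / Z_total = (55 - j95.26) / (167 - j1627) = 0.06137 + j0.0275 A.
Step 6 — Convert to polar: |I| = 0.06725 A, ∠I = 24.1°.

I = 0.06725∠24.1° A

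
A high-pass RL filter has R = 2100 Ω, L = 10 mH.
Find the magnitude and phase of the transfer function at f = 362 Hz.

Step 1 — Angular frequency: ω = 2π·362 = 2275 rad/s.
Step 2 — Transfer function: H(jω) = jωL/(R + jωL).
Step 3 — Numerator jωL = j·22.75; denominator R + jωL = 2100 + j22.75.
Step 4 — H = 0.0001173 + j0.01083.
Step 5 — Magnitude: |H| = 0.01083 (-39.3 dB); phase: φ = 89.4°.

|H| = 0.01083 (-39.3 dB), φ = 89.4°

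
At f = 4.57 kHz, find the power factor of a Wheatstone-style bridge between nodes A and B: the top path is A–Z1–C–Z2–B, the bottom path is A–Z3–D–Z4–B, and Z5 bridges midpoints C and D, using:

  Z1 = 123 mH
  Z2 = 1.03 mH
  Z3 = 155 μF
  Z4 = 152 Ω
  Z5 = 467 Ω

Step 1 — Angular frequency: ω = 2π·f = 2π·4570 = 2.871e+04 rad/s.
Step 2 — Component impedances:
  Z1: Z = jωL = j·2.871e+04·0.123 = 0 + j3532 Ω
  Z2: Z = jωL = j·2.871e+04·0.00103 = 0 + j29.58 Ω
  Z3: Z = 1/(jωC) = -j/(ω·C) = 0 - j0.2247 Ω
  Z4: Z = R = 152 Ω
  Z5: Z = R = 467 Ω
Step 3 — Bridge requires nodal analysis (the Z5 bridge couples midpoints C and D, so the two paths cannot be reduced to a simple series/parallel combination). Setting node B to ground and injecting 1 A at node A, the 3-node admittance system at A, C, D solves to V_A = Z_AB = 115 + j5.243 Ω = 115.1∠2.6° Ω.
Step 4 — Power factor: PF = cos(φ) = Re(Z)/|Z| = 115.01/115.13 = 0.999.
Step 5 — Type: Im(Z) = 5.243 ⇒ lagging (phase φ = 2.6°).

PF = 0.999 (lagging, φ = 2.6°)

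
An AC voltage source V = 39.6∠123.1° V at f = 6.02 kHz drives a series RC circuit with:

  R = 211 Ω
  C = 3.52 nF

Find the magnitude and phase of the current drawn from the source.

Step 1 — Angular frequency: ω = 2π·f = 2π·6020 = 3.782e+04 rad/s.
Step 2 — Component impedances:
  R: Z = R = 211 Ω
  C: Z = 1/(jωC) = -j/(ω·C) = 0 - j7511 Ω
Step 3 — Series combination: Z_total = R + C = 211 - j7511 Ω = 7514∠-88.4° Ω.
Step 4 — Source phasor: V = 39.6∠123.1° V = -21.63 + j33.17 V.
Step 5 — Ohm's law: I = V / Z_total = (-21.63 + j33.17) / (211 - j7511) = -0.004494 - j0.002753 A.
Step 6 — Convert to polar: |I| = 0.00527 A, ∠I = -148.5°.

I = 0.00527∠-148.5° A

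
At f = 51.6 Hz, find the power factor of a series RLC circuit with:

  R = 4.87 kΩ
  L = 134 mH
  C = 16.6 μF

Step 1 — Angular frequency: ω = 2π·f = 2π·51.6 = 324.2 rad/s.
Step 2 — Component impedances:
  R: Z = R = 4870 Ω
  L: Z = jωL = j·324.2·0.134 = 0 + j43.44 Ω
  C: Z = 1/(jωC) = -j/(ω·C) = 0 - j185.8 Ω
Step 3 — Series combination: Z_total = R + L + C = 4870 - j142.4 Ω = 4872∠-1.7° Ω.
Step 4 — Power factor: PF = cos(φ) = Re(Z)/|Z| = 4870/4872 = 0.9996.
Step 5 — Type: Im(Z) = -142.4 ⇒ leading (phase φ = -1.7°).

PF = 0.9996 (leading, φ = -1.7°)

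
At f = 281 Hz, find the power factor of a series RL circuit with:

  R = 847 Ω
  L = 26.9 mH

Step 1 — Angular frequency: ω = 2π·f = 2π·281 = 1766 rad/s.
Step 2 — Component impedances:
  R: Z = R = 847 Ω
  L: Z = jωL = j·1766·0.0269 = 0 + j47.49 Ω
Step 3 — Series combination: Z_total = R + L = 847 + j47.49 Ω = 848.3∠3.2° Ω.
Step 4 — Power factor: PF = cos(φ) = Re(Z)/|Z| = 847/848.33 = 0.9984.
Step 5 — Type: Im(Z) = 47.49 ⇒ lagging (phase φ = 3.2°).

PF = 0.9984 (lagging, φ = 3.2°)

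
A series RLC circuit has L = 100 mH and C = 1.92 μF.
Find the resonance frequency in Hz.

Step 1 — Resonance condition Im(Z)=0 gives ω₀ = 1/√(LC).
Step 2 — ω₀ = 1/√(0.1·1.92e-06) = 2282 rad/s.
Step 3 — f₀ = ω₀/(2π) = 363.2 Hz.

f₀ = 363.2 Hz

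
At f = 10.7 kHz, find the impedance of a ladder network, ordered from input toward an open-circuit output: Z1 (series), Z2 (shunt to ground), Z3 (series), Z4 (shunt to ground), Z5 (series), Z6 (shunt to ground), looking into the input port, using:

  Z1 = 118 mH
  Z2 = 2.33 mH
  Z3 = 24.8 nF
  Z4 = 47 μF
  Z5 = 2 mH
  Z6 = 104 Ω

Step 1 — Angular frequency: ω = 2π·f = 2π·1.07e+04 = 6.723e+04 rad/s.
Step 2 — Component impedances:
  Z1: Z = jωL = j·6.723e+04·0.118 = 0 + j7933 Ω
  Z2: Z = jωL = j·6.723e+04·0.00233 = 0 + j156.6 Ω
  Z3: Z = 1/(jωC) = -j/(ω·C) = 0 - j599.8 Ω
  Z4: Z = 1/(jωC) = -j/(ω·C) = 0 - j0.3165 Ω
  Z5: Z = jωL = j·6.723e+04·0.002 = 0 + j134.5 Ω
  Z6: Z = R = 104 Ω
Step 3 — Ladder network (open output): work backward from the far end, alternating series and parallel combinations. Z_in = 4.512e-05 + j8145 Ω = 8145∠90.0° Ω.

Z = 4.512e-05 + j8145 Ω = 8145∠90.0° Ω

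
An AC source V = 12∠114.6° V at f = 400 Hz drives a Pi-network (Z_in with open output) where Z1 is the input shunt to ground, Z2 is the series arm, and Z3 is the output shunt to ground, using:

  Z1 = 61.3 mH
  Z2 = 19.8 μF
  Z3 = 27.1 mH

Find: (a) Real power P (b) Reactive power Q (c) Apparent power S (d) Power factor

Step 1 — Angular frequency: ω = 2π·f = 2π·400 = 2513 rad/s.
Step 2 — Component impedances:
  Z1: Z = jωL = j·2513·0.0613 = 0 + j154.1 Ω
  Z2: Z = 1/(jωC) = -j/(ω·C) = 0 - j20.1 Ω
  Z3: Z = jωL = j·2513·0.0271 = 0 + j68.11 Ω
Step 3 — With open output, the series arm Z2 and the output shunt Z3 appear in series to ground: Z2 + Z3 = 0 + j48.01 Ω.
Step 4 — Parallel with input shunt Z1: Z_in = Z1 || (Z2 + Z3) = 0 + j36.61 Ω = 36.61∠90.0° Ω.
Step 5 — Source phasor: V = 12∠114.6° V = -4.995 + j10.91 V.
Step 6 — Current: I = V / Z = 0.2981 + j0.1365 A = 0.3278∠24.6° A.
Step 7 — Complex power: S = V·I* = 0 + j3.934 VA.
Step 8 — Real power: P = Re(S) = 0 W.
Step 9 — Reactive power: Q = Im(S) = 3.934 VAR.
Step 10 — Apparent power: |S| = 3.934 VA.
Step 11 — Power factor: PF = P/|S| = 0 (lagging).

(a) P = 0 W  (b) Q = 3.934 VAR  (c) S = 3.934 VA  (d) PF = 0 (lagging)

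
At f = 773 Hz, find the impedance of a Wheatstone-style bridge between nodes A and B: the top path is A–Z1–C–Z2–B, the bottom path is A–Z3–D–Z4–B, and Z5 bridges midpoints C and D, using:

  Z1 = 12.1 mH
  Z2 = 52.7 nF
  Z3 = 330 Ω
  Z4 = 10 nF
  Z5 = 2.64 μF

Step 1 — Angular frequency: ω = 2π·f = 2π·773 = 4857 rad/s.
Step 2 — Component impedances:
  Z1: Z = jωL = j·4857·0.0121 = 0 + j58.77 Ω
  Z2: Z = 1/(jωC) = -j/(ω·C) = 0 - j3907 Ω
  Z3: Z = R = 330 Ω
  Z4: Z = 1/(jωC) = -j/(ω·C) = 0 - j2.059e+04 Ω
  Z5: Z = 1/(jωC) = -j/(ω·C) = 0 - j77.99 Ω
Step 3 — Bridge requires nodal analysis (the Z5 bridge couples midpoints C and D, so the two paths cannot be reduced to a simple series/parallel combination). Setting node B to ground and injecting 1 A at node A, the 3-node admittance system at A, C, D solves to V_A = Z_AB = 6.494 - j3227 Ω = 3227∠-89.9° Ω.

Z = 6.494 - j3227 Ω = 3227∠-89.9° Ω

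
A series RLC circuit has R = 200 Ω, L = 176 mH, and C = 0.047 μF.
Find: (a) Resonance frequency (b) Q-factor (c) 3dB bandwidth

Step 1 — Resonance: ω₀ = 1/√(LC) = 1/√(0.176·4.7e-08) = 1.099e+04 rad/s.
Step 2 — f₀ = ω₀/(2π) = 1750 Hz.
Step 3 — Series Q: Q = ω₀L/R = 1.099e+04·0.176/200 = 9.676.
Step 4 — Bandwidth: Δω = ω₀/Q = 1136 rad/s; BW = Δω/(2π) = 180.9 Hz.

(a) f₀ = 1750 Hz  (b) Q = 9.676  (c) BW = 180.9 Hz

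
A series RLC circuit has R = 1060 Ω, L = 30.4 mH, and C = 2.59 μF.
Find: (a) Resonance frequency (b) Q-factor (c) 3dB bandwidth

Step 1 — Resonance condition Im(Z)=0 gives ω₀ = 1/√(LC).
Step 2 — ω₀ = 1/√(0.0304·2.59e-06) = 3564 rad/s.
Step 3 — f₀ = ω₀/(2π) = 567.2 Hz.
Step 4 — Series Q: Q = ω₀L/R = 3564·0.0304/1060 = 0.1022.
Step 5 — 3dB bandwidth: Δω = ω₀/Q = 3.487e+04 rad/s; BW = Δω/(2π) = 5549 Hz.

(a) f₀ = 567.2 Hz  (b) Q = 0.1022  (c) BW = 5549 Hz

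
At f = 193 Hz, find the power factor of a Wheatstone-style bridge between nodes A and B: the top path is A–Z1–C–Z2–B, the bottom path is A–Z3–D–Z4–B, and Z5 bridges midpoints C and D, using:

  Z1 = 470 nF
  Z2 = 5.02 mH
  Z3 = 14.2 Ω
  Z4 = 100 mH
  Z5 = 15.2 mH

Step 1 — Angular frequency: ω = 2π·f = 2π·193 = 1213 rad/s.
Step 2 — Component impedances:
  Z1: Z = 1/(jωC) = -j/(ω·C) = 0 - j1755 Ω
  Z2: Z = jωL = j·1213·0.00502 = 0 + j6.088 Ω
  Z3: Z = R = 14.2 Ω
  Z4: Z = jωL = j·1213·0.1 = 0 + j121.3 Ω
  Z5: Z = jωL = j·1213·0.0152 = 0 + j18.43 Ω
Step 3 — Bridge requires nodal analysis (the Z5 bridge couples midpoints C and D, so the two paths cannot be reduced to a simple series/parallel combination). Setting node B to ground and injecting 1 A at node A, the 3-node admittance system at A, C, D solves to V_A = Z_AB = 14.45 + j20.41 Ω = 25.01∠54.7° Ω.
Step 4 — Power factor: PF = cos(φ) = Re(Z)/|Z| = 14.45/25.01 = 0.5778.
Step 5 — Type: Im(Z) = 20.41 ⇒ lagging (phase φ = 54.7°).

PF = 0.5778 (lagging, φ = 54.7°)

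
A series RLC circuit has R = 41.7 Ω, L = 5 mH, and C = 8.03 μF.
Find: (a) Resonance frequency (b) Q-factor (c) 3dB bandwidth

Step 1 — Resonance condition Im(Z)=0 gives ω₀ = 1/√(LC).
Step 2 — ω₀ = 1/√(0.005·8.03e-06) = 4991 rad/s.
Step 3 — f₀ = ω₀/(2π) = 794.3 Hz.
Step 4 — Series Q: Q = ω₀L/R = 4991·0.005/41.7 = 0.5984.
Step 5 — 3dB bandwidth: Δω = ω₀/Q = 8340 rad/s; BW = Δω/(2π) = 1327 Hz.

(a) f₀ = 794.3 Hz  (b) Q = 0.5984  (c) BW = 1327 Hz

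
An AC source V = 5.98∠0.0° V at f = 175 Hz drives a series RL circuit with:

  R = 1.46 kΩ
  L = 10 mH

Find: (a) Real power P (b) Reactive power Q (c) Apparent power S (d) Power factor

Step 1 — Angular frequency: ω = 2π·f = 2π·175 = 1100 rad/s.
Step 2 — Component impedances:
  R: Z = R = 1460 Ω
  L: Z = jωL = j·1100·0.01 = 0 + j11 Ω
Step 3 — Series combination: Z_total = R + L = 1460 + j11 Ω = 1460∠0.4° Ω.
Step 4 — Source phasor: V = 5.98∠0.0° V = 5.98 V.
Step 5 — Current: I = V / Z = 0.004096 - j3.085e-05 A = 0.004096∠-0.4° A.
Step 6 — Complex power: S = V·I* = 0.02449 + j0.0001845 VA.
Step 7 — Real power: P = Re(S) = 0.02449 W.
Step 8 — Reactive power: Q = Im(S) = 0.0001845 VAR.
Step 9 — Apparent power: |S| = 0.02449 VA.
Step 10 — Power factor: PF = P/|S| = 1 (lagging).

(a) P = 0.02449 W  (b) Q = 0.0001845 VAR  (c) S = 0.02449 VA  (d) PF = 1 (lagging)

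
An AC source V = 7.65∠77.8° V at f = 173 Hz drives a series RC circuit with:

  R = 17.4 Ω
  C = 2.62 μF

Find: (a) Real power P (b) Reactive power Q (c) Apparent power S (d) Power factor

Step 1 — Angular frequency: ω = 2π·f = 2π·173 = 1087 rad/s.
Step 2 — Component impedances:
  R: Z = R = 17.4 Ω
  C: Z = 1/(jωC) = -j/(ω·C) = 0 - j351.1 Ω
Step 3 — Series combination: Z_total = R + C = 17.4 - j351.1 Ω = 351.6∠-87.2° Ω.
Step 4 — Source phasor: V = 7.65∠77.8° V = 1.617 + j7.477 V.
Step 5 — Current: I = V / Z = -0.02101 + j0.005645 A = 0.02176∠165.0° A.
Step 6 — Complex power: S = V·I* = 0.008239 - j0.1663 VA.
Step 7 — Real power: P = Re(S) = 0.008239 W.
Step 8 — Reactive power: Q = Im(S) = -0.1663 VAR.
Step 9 — Apparent power: |S| = 0.1665 VA.
Step 10 — Power factor: PF = P/|S| = 0.04949 (leading).

(a) P = 0.008239 W  (b) Q = -0.1663 VAR  (c) S = 0.1665 VA  (d) PF = 0.04949 (leading)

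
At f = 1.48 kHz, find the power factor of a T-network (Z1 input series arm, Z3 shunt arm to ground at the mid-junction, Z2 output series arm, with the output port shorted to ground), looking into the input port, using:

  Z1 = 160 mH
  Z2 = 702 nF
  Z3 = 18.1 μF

Step 1 — Angular frequency: ω = 2π·f = 2π·1480 = 9299 rad/s.
Step 2 — Component impedances:
  Z1: Z = jωL = j·9299·0.16 = 0 + j1488 Ω
  Z2: Z = 1/(jωC) = -j/(ω·C) = 0 - j153.2 Ω
  Z3: Z = 1/(jωC) = -j/(ω·C) = 0 - j5.941 Ω
Step 3 — With the output port shorted to ground, the output series arm Z2 runs from the junction to ground; the shunt arm Z3 also runs from the junction to ground. They appear in parallel: Z3 || Z2 = 0 - j5.719 Ω.
Step 4 — Series with input arm Z1: Z_in = Z1 + (Z3 || Z2) = 0 + j1482 Ω = 1482∠90.0° Ω.
Step 5 — Power factor: PF = cos(φ) = Re(Z)/|Z| = 0/1482 = 0.
Step 6 — Type: Im(Z) = 1482 ⇒ lagging (phase φ = 90.0°).

PF = 0 (lagging, φ = 90.0°)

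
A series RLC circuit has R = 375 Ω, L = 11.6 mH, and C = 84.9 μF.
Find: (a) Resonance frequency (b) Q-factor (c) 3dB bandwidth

Step 1 — Resonance: ω₀ = 1/√(LC) = 1/√(0.0116·8.49e-05) = 1008 rad/s.
Step 2 — f₀ = ω₀/(2π) = 160.4 Hz.
Step 3 — Series Q: Q = ω₀L/R = 1008·0.0116/375 = 0.03117.
Step 4 — Bandwidth: Δω = ω₀/Q = 3.233e+04 rad/s; BW = Δω/(2π) = 5145 Hz.

(a) f₀ = 160.4 Hz  (b) Q = 0.03117  (c) BW = 5145 Hz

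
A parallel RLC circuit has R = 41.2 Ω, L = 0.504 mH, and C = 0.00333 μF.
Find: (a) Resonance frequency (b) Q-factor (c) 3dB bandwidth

Step 1 — Resonance: ω₀ = 1/√(LC) = 1/√(0.000504·3.33e-09) = 7.719e+05 rad/s.
Step 2 — f₀ = ω₀/(2π) = 1.229e+05 Hz.
Step 3 — Parallel Q: Q = R/(ω₀L) = 41.2/(7.719e+05·0.000504) = 0.1059.
Step 4 — Bandwidth: Δω = ω₀/Q = 7.289e+06 rad/s; BW = Δω/(2π) = 1.16e+06 Hz.

(a) f₀ = 1.229e+05 Hz  (b) Q = 0.1059  (c) BW = 1.16e+06 Hz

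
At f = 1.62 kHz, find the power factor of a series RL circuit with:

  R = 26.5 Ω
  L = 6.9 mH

Step 1 — Angular frequency: ω = 2π·f = 2π·1620 = 1.018e+04 rad/s.
Step 2 — Component impedances:
  R: Z = R = 26.5 Ω
  L: Z = jωL = j·1.018e+04·0.0069 = 0 + j70.23 Ω
Step 3 — Series combination: Z_total = R + L = 26.5 + j70.23 Ω = 75.07∠69.3° Ω.
Step 4 — Power factor: PF = cos(φ) = Re(Z)/|Z| = 26.5/75.07 = 0.353.
Step 5 — Type: Im(Z) = 70.23 ⇒ lagging (phase φ = 69.3°).

PF = 0.353 (lagging, φ = 69.3°)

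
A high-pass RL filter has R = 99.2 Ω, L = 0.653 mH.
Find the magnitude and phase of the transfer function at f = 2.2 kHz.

Step 1 — Angular frequency: ω = 2π·2200 = 1.382e+04 rad/s.
Step 2 — Transfer function: H(jω) = jωL/(R + jωL).
Step 3 — Numerator jωL = j·9.026; denominator R + jωL = 99.2 + j9.026.
Step 4 — H = 0.008212 + j0.09024.
Step 5 — Magnitude: |H| = 0.09062 (-20.9 dB); phase: φ = 84.8°.

|H| = 0.09062 (-20.9 dB), φ = 84.8°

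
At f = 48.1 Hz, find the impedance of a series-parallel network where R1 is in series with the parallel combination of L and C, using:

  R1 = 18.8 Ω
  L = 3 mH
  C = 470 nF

Step 1 — Angular frequency: ω = 2π·f = 2π·48.1 = 302.2 rad/s.
Step 2 — Component impedances:
  R1: Z = R = 18.8 Ω
  L: Z = jωL = j·302.2·0.003 = 0 + j0.9067 Ω
  C: Z = 1/(jωC) = -j/(ω·C) = 0 - j7040 Ω
Step 3 — Parallel branch: L || C = 1/(1/L + 1/C) = 0 + j0.9068 Ω.
Step 4 — Series with R1: Z_total = R1 + (L || C) = 18.8 + j0.9068 Ω = 18.82∠2.8° Ω.

Z = 18.8 + j0.9068 Ω = 18.82∠2.8° Ω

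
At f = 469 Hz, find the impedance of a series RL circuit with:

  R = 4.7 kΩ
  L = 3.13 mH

Step 1 — Angular frequency: ω = 2π·f = 2π·469 = 2947 rad/s.
Step 2 — Component impedances:
  R: Z = R = 4700 Ω
  L: Z = jωL = j·2947·0.00313 = 0 + j9.224 Ω
Step 3 — Series combination: Z_total = R + L = 4700 + j9.224 Ω = 4700∠0.1° Ω.

Z = 4700 + j9.224 Ω = 4700∠0.1° Ω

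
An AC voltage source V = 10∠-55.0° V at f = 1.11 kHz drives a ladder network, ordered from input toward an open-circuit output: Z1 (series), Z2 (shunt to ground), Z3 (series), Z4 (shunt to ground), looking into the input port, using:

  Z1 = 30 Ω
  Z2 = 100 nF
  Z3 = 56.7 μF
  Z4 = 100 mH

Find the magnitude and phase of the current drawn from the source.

Step 1 — Angular frequency: ω = 2π·f = 2π·1110 = 6974 rad/s.
Step 2 — Component impedances:
  Z1: Z = R = 30 Ω
  Z2: Z = 1/(jωC) = -j/(ω·C) = 0 - j1434 Ω
  Z3: Z = 1/(jωC) = -j/(ω·C) = 0 - j2.529 Ω
  Z4: Z = jωL = j·6974·0.1 = 0 + j697.4 Ω
Step 3 — Ladder network (open output): work backward from the far end, alternating series and parallel combinations. Z_in = 30 + j1348 Ω = 1349∠88.7° Ω.
Step 4 — Source phasor: V = 10∠-55.0° V = 5.736 - j8.192 V.
Step 5 — Ohm's law: I = V / Z_total = (5.736 - j8.192) / (30 + j1348) = -0.005977 - j0.004387 A.
Step 6 — Convert to polar: |I| = 0.007414 A, ∠I = -143.7°.

I = 0.007414∠-143.7° A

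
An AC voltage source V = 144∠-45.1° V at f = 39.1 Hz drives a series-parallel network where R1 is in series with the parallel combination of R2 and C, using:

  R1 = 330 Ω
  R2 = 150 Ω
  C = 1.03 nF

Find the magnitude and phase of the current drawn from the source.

Step 1 — Angular frequency: ω = 2π·f = 2π·39.1 = 245.7 rad/s.
Step 2 — Component impedances:
  R1: Z = R = 330 Ω
  R2: Z = R = 150 Ω
  C: Z = 1/(jωC) = -j/(ω·C) = 0 - j3.952e+06 Ω
Step 3 — Parallel branch: R2 || C = 1/(1/R2 + 1/C) = 150 - j0.005693 Ω.
Step 4 — Series with R1: Z_total = R1 + (R2 || C) = 480 - j0.005693 Ω = 480∠-0.0° Ω.
Step 5 — Source phasor: V = 144∠-45.1° V = 101.6 - j102 V.
Step 6 — Ohm's law: I = V / Z_total = (101.6 - j102) / (480 - j0.005693) = 0.2118 - j0.2125 A.
Step 7 — Convert to polar: |I| = 0.3 A, ∠I = -45.1°.

I = 0.3∠-45.1° A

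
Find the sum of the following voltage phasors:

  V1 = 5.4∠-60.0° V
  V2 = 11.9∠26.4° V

Step 1 — Convert each phasor to rectangular form:
  V1 = 5.4·(cos(-60.0°) + j·sin(-60.0°)) = 2.7 - j4.677 V
  V2 = 11.9·(cos(26.4°) + j·sin(26.4°)) = 10.66 + j5.291 V
Step 2 — Sum components: V_total = 13.36 + j0.6146 V.
Step 3 — Convert to polar: |V_total| = 13.37 V, ∠V_total = 2.6°.

V_total = 13.37∠2.6° V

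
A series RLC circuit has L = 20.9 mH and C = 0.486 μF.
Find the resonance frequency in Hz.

Step 1 — Resonance condition Im(Z)=0 gives ω₀ = 1/√(LC).
Step 2 — ω₀ = 1/√(0.0209·4.86e-07) = 9922 rad/s.
Step 3 — f₀ = ω₀/(2π) = 1579 Hz.

f₀ = 1579 Hz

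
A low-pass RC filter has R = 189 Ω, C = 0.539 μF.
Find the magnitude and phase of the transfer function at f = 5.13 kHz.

Step 1 — Angular frequency: ω = 2π·5130 = 3.223e+04 rad/s.
Step 2 — Transfer function: H(jω) = 1/(1 + jωRC).
Step 3 — Denominator: 1 + jωRC = 1 + j·3.223e+04·189·5.39e-07 = 1 + j3.284.
Step 4 — H = 0.08488 - j0.2787.
Step 5 — Magnitude: |H| = 0.2913 (-10.7 dB); phase: φ = -73.1°.

|H| = 0.2913 (-10.7 dB), φ = -73.1°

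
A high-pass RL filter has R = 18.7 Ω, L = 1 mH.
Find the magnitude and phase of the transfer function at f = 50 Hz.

Step 1 — Angular frequency: ω = 2π·50 = 314.2 rad/s.
Step 2 — Transfer function: H(jω) = jωL/(R + jωL).
Step 3 — Numerator jωL = j·0.3142; denominator R + jωL = 18.7 + j0.3142.
Step 4 — H = 0.0002822 + j0.0168.
Step 5 — Magnitude: |H| = 0.0168 (-35.5 dB); phase: φ = 89.0°.

|H| = 0.0168 (-35.5 dB), φ = 89.0°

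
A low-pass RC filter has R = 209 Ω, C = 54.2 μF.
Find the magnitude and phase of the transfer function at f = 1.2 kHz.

Step 1 — Angular frequency: ω = 2π·1200 = 7540 rad/s.
Step 2 — Transfer function: H(jω) = 1/(1 + jωRC).
Step 3 — Denominator: 1 + jωRC = 1 + j·7540·209·5.42e-05 = 1 + j85.41.
Step 4 — H = 0.0001371 - j0.01171.
Step 5 — Magnitude: |H| = 0.01171 (-38.6 dB); phase: φ = -89.3°.

|H| = 0.01171 (-38.6 dB), φ = -89.3°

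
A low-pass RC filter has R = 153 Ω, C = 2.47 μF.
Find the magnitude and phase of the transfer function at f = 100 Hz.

Step 1 — Angular frequency: ω = 2π·100 = 628.3 rad/s.
Step 2 — Transfer function: H(jω) = 1/(1 + jωRC).
Step 3 — Denominator: 1 + jωRC = 1 + j·628.3·153·2.47e-06 = 1 + j0.2374.
Step 4 — H = 0.9466 - j0.2248.
Step 5 — Magnitude: |H| = 0.9729 (-0.2 dB); phase: φ = -13.4°.

|H| = 0.9729 (-0.2 dB), φ = -13.4°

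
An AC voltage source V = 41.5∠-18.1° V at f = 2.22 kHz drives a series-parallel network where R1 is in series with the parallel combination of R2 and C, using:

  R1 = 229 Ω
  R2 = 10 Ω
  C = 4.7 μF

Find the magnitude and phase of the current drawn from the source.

Step 1 — Angular frequency: ω = 2π·f = 2π·2220 = 1.395e+04 rad/s.
Step 2 — Component impedances:
  R1: Z = R = 229 Ω
  R2: Z = R = 10 Ω
  C: Z = 1/(jωC) = -j/(ω·C) = 0 - j15.25 Ω
Step 3 — Parallel branch: R2 || C = 1/(1/R2 + 1/C) = 6.994 - j4.585 Ω.
Step 4 — Series with R1: Z_total = R1 + (R2 || C) = 236 - j4.585 Ω = 236∠-1.1° Ω.
Step 5 — Source phasor: V = 41.5∠-18.1° V = 39.45 - j12.89 V.
Step 6 — Ohm's law: I = V / Z_total = (39.45 - j12.89) / (236 - j4.585) = 0.1681 - j0.05137 A.
Step 7 — Convert to polar: |I| = 0.1758 A, ∠I = -17.0°.

I = 0.1758∠-17.0° A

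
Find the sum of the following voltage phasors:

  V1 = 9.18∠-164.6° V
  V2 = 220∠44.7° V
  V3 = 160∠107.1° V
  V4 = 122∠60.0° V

Step 1 — Convert each phasor to rectangular form:
  V1 = 9.18·(cos(-164.6°) + j·sin(-164.6°)) = -8.85 - j2.438 V
  V2 = 220·(cos(44.7°) + j·sin(44.7°)) = 156.4 + j154.7 V
  V3 = 160·(cos(107.1°) + j·sin(107.1°)) = -47.05 + j152.9 V
  V4 = 122·(cos(60.0°) + j·sin(60.0°)) = 61 + j105.7 V
Step 2 — Sum components: V_total = 161.5 + j410.9 V.
Step 3 — Convert to polar: |V_total| = 441.5 V, ∠V_total = 68.5°.

V_total = 441.5∠68.5° V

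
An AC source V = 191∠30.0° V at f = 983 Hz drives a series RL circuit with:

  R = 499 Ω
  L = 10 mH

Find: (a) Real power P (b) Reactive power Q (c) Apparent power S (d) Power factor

Step 1 — Angular frequency: ω = 2π·f = 2π·983 = 6176 rad/s.
Step 2 — Component impedances:
  R: Z = R = 499 Ω
  L: Z = jωL = j·6176·0.01 = 0 + j61.76 Ω
Step 3 — Series combination: Z_total = R + L = 499 + j61.76 Ω = 502.8∠7.1° Ω.
Step 4 — Source phasor: V = 191∠30.0° V = 165.4 + j95.5 V.
Step 5 — Current: I = V / Z = 0.3498 + j0.1481 A = 0.3799∠22.9° A.
Step 6 — Complex power: S = V·I* = 72.01 + j8.912 VA.
Step 7 — Real power: P = Re(S) = 72.01 W.
Step 8 — Reactive power: Q = Im(S) = 8.912 VAR.
Step 9 — Apparent power: |S| = 72.55 VA.
Step 10 — Power factor: PF = P/|S| = 0.9924 (lagging).

(a) P = 72.01 W  (b) Q = 8.912 VAR  (c) S = 72.55 VA  (d) PF = 0.9924 (lagging)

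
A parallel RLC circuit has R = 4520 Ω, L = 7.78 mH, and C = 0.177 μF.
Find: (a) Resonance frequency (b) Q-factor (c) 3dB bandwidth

Step 1 — Resonance: ω₀ = 1/√(LC) = 1/√(0.00778·1.77e-07) = 2.695e+04 rad/s.
Step 2 — f₀ = ω₀/(2π) = 4289 Hz.
Step 3 — Parallel Q: Q = R/(ω₀L) = 4520/(2.695e+04·0.00778) = 21.56.
Step 4 — Bandwidth: Δω = ω₀/Q = 1250 rad/s; BW = Δω/(2π) = 198.9 Hz.

(a) f₀ = 4289 Hz  (b) Q = 21.56  (c) BW = 198.9 Hz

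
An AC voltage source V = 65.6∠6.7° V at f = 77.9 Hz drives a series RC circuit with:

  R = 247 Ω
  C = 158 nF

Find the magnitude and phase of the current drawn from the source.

Step 1 — Angular frequency: ω = 2π·f = 2π·77.9 = 489.5 rad/s.
Step 2 — Component impedances:
  R: Z = R = 247 Ω
  C: Z = 1/(jωC) = -j/(ω·C) = 0 - j1.293e+04 Ω
Step 3 — Series combination: Z_total = R + C = 247 - j1.293e+04 Ω = 1.293e+04∠-88.9° Ω.
Step 4 — Source phasor: V = 65.6∠6.7° V = 65.15 + j7.654 V.
Step 5 — Ohm's law: I = V / Z_total = (65.15 + j7.654) / (247 - j1.293e+04) = -0.0004955 + j0.005048 A.
Step 6 — Convert to polar: |I| = 0.005072 A, ∠I = 95.6°.

I = 0.005072∠95.6° A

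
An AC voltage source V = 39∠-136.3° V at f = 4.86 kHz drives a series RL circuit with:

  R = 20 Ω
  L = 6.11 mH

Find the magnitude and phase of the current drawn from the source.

Step 1 — Angular frequency: ω = 2π·f = 2π·4860 = 3.054e+04 rad/s.
Step 2 — Component impedances:
  R: Z = R = 20 Ω
  L: Z = jωL = j·3.054e+04·0.00611 = 0 + j186.6 Ω
Step 3 — Series combination: Z_total = R + L = 20 + j186.6 Ω = 187.6∠83.9° Ω.
Step 4 — Source phasor: V = 39∠-136.3° V = -28.2 - j26.94 V.
Step 5 — Ohm's law: I = V / Z_total = (-28.2 - j26.94) / (20 + j186.6) = -0.1588 + j0.1341 A.
Step 6 — Convert to polar: |I| = 0.2078 A, ∠I = 139.8°.

I = 0.2078∠139.8° A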